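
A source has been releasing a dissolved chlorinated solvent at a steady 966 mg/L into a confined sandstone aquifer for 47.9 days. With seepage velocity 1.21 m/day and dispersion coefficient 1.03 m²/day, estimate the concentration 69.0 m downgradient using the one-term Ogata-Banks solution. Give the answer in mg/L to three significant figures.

For a continuous step input, C/C₀ ≈ ½·erfc((x−vt)/(2√(Dt))).
vt = 1.21 × 47.9 = 57.959 m and 2√(Dt) = 2√(1.03 × 47.9) = 14.05 m.
Argument (x−vt)/(2√(Dt)) = (69.0 − 57.959)/14.05 = 0.7858; ½·erfc(0.7858) = 0.1332.
C = 966 × 0.1332 = 129 mg/L.

129 mg/L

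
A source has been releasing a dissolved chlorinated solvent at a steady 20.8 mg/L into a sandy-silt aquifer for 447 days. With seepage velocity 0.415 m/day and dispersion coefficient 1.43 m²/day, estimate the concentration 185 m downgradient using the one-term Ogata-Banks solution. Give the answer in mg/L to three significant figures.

For a continuous step input, C/C₀ ≈ ½·erfc((x−vt)/(2√(Dt))).
vt = 0.415 × 447 = 185.505 m and 2√(Dt) = 2√(1.43 × 447) = 50.57 m.
Argument (x−vt)/(2√(Dt)) = (185 − 185.505)/50.57 = -0.009986; ½·erfc(-0.009986) = 0.5056.
C = 20.8 × 0.5056 = 10.5 mg/L.

10.5 mg/L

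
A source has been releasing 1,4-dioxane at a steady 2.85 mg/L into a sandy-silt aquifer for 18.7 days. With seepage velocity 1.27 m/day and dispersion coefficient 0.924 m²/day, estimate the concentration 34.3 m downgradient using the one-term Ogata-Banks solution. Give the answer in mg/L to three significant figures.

0.104 mg/L

For a continuous step input, C/C₀ ≈ ½·erfc((x−vt)/(2√(Dt))).
vt = 1.27 × 18.7 = 23.749 m and 2√(Dt) = 2√(0.924 × 18.7) = 8.314 m.
Argument (x−vt)/(2√(Dt)) = (34.3 − 23.749)/8.314 = 1.269; ½·erfc(1.269) = 0.03636.
C = 2.85 × 0.03636 = 0.104 mg/L.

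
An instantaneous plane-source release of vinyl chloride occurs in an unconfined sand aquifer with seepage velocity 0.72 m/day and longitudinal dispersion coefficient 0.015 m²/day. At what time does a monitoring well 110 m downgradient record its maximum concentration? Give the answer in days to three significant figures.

153 days

For the 1D instantaneous-source solution, setting ∂C/∂t = 0 at fixed x gives v²t² + 2Dt − x² = 0, so t = (√(D² + v²x²) − D)/v².
√(D² + v²x²) = √(0.015² + 0.72² × 110²) = 79.20; v² = 0.5184.
t = (79.20 − 0.015)/0.5184 = 153 days (vs. the pure-advection estimate x/v = 153 d).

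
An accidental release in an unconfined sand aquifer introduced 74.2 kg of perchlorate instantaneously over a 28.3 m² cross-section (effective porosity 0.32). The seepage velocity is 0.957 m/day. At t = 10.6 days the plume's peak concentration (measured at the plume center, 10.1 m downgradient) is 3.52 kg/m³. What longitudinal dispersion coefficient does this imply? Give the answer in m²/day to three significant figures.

0.0407 m²/day

At the plume center C_max = M/(n_e·A·√(4πDt)), so D = M²/(4πt·(n_e·A·C_max)²).
n_e·A·C_max = 0.32 × 28.3 × 3.52 = 31.88 kg/m.
D = 74.2²/(4π × 10.6 × 31.88²) = 0.0407 m²/day.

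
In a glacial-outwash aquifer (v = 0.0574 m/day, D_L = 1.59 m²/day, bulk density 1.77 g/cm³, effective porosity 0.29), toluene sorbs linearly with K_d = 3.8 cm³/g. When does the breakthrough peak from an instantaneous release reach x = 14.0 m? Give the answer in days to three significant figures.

1410 days

Retardation factor R = 1 + ρ_b·K_d/n = 1 + 1.77 × 3.8/0.29 = 24.19.
Sorption retards both mechanisms: v_R = v/R = 0.002373 m/day, D_R = D/R = 0.06573 m²/day.
Peak time from v_R²t² + 2D_R t − x² = 0: t = (√(D_R² + v_R²x²) − D_R)/v_R².
√(D_R² + v_R²x²) = √(0.06573² + 0.002373² × 14.0²) = 0.07365; v_R² = 5.631e-06.
t = (0.07365 − 0.06573)/5.631e-06 = 1410 days.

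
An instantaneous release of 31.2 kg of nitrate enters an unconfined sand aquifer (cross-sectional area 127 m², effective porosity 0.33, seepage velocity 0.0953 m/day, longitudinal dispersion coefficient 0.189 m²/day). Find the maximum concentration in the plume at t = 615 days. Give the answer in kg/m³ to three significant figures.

The peak of an instantaneous 1D plume sits at x = vt; there the Gaussian factor is 1 and C_max = M/(n_e·A·√(4πDt)), where n_e·A is the pore area the mass is dissolved in.
√(4πDt) = √(4π × 0.189 × 615) = 38.22 m, so C_max = 31.2/(0.33 × 127 × 38.22) = 0.0195 kg/m³.

0.0195 kg/m³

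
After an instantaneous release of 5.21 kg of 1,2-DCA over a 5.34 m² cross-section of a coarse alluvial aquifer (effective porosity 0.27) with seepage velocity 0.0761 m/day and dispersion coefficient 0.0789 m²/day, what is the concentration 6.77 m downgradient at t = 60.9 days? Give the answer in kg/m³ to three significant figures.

0.367 kg/m³

For an instantaneous plane source, C(x,t) = M/(n_e·A·√(4πDt)) · exp(−(x−vt)²/(4Dt)), with n_e·A the pore (flow) area.
Plume center vt = 0.0761 × 60.9 = 4.63449 m, so the well at 6.77 m is 2.13551 m downgradient of the peak.
√(4πDt) = 7.771 m, giving peak height M/(n_e·A·√(4πDt)) = 5.21/(0.27 × 5.34 × 7.771) = 0.4650 kg/m³.
(x−vt)²/(4Dt) = (2.13551)²/(4 × 0.0789 × 60.9) = 0.2373; exp(−0.2373) = 0.7888.
C = 0.4650 × 0.7888 = 0.367 kg/m³.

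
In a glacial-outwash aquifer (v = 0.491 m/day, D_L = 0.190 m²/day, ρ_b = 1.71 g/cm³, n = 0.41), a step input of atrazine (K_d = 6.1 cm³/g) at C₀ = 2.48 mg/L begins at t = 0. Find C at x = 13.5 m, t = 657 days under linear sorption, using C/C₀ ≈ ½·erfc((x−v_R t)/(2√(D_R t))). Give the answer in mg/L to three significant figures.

0.834 mg/L

Retardation factor R = 1 + ρ_b·K_d/n = 1 + 1.71 × 6.1/0.41 = 26.44.
Sorption retards both mechanisms: v_R = v/R = 0.01857 m/day, D_R = D/R = 0.007186 m²/day.
v_R·t = 0.01857 × 657 = 12.20049 m; 2√(D_R t) = 4.346 m; argument = (13.5 − 12.20049)/4.346 = 0.2990.
C = C₀ × ½·erfc(0.2990) = 2.48 × 0.3362 = 0.834 mg/L.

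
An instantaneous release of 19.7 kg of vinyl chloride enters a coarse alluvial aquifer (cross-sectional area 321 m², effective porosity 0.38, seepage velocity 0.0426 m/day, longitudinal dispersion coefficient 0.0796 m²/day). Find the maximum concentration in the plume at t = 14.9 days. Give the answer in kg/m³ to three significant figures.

0.0418 kg/m³

The peak of an instantaneous 1D plume sits at x = vt; there the Gaussian factor is 1 and C_max = M/(n_e·A·√(4πDt)), where n_e·A is the pore area the mass is dissolved in.
√(4πDt) = √(4π × 0.0796 × 14.9) = 3.861 m, so C_max = 19.7/(0.38 × 321 × 3.861) = 0.0418 kg/m³.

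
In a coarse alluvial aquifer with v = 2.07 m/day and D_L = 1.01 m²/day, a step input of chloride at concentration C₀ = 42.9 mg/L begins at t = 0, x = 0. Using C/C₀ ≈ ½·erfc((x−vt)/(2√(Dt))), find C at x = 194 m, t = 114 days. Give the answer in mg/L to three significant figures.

For a continuous step input, C/C₀ ≈ ½·erfc((x−vt)/(2√(Dt))).
vt = 2.07 × 114 = 235.98 m and 2√(Dt) = 2√(1.01 × 114) = 21.46 m.
Argument (x−vt)/(2√(Dt)) = (194 − 235.98)/21.46 = -1.956; ½·erfc(-1.956) = 0.9972.
C = 42.9 × 0.9972 = 42.8 mg/L.

42.8 mg/L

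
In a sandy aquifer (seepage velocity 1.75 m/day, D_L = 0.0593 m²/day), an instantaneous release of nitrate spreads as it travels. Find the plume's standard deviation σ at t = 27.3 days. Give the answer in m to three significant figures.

Dispersive spreading gives a Gaussian with σ² = 2Dt; advection only shifts the center.
σ = √(2 × 0.0593 × 27.3) = 1.80 m.

1.80 m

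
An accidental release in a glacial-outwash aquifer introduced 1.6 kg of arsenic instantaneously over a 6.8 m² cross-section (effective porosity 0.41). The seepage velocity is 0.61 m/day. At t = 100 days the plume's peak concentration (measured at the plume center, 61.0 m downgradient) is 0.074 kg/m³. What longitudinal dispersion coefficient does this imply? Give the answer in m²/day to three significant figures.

At the plume center C_max = M/(n_e·A·√(4πDt)), so D = M²/(4πt·(n_e·A·C_max)²).
n_e·A·C_max = 0.41 × 6.8 × 0.074 = 0.2063 kg/m.
D = 1.6²/(4π × 100 × 0.2063²) = 0.0479 m²/day.

0.0479 m²/day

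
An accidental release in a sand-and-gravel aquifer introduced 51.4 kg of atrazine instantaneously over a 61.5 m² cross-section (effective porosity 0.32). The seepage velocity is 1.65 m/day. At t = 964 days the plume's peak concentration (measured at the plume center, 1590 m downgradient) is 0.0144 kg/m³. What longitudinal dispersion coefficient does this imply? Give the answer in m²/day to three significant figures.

2.72 m²/day

At the plume center C_max = M/(n_e·A·√(4πDt)), so D = M²/(4πt·(n_e·A·C_max)²).
n_e·A·C_max = 0.32 × 61.5 × 0.0144 = 0.2834 kg/m.
D = 51.4²/(4π × 964 × 0.2834²) = 2.72 m²/day.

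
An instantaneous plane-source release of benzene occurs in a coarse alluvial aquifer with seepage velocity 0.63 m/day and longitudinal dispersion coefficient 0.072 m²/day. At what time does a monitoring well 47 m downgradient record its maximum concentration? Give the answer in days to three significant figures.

74.4 days

For the 1D instantaneous-source solution, setting ∂C/∂t = 0 at fixed x gives v²t² + 2Dt − x² = 0, so t = (√(D² + v²x²) − D)/v².
√(D² + v²x²) = √(0.072² + 0.63² × 47²) = 29.61; v² = 0.3969.
t = (29.61 − 0.072)/0.3969 = 74.4 days (vs. the pure-advection estimate x/v = 74.6 d).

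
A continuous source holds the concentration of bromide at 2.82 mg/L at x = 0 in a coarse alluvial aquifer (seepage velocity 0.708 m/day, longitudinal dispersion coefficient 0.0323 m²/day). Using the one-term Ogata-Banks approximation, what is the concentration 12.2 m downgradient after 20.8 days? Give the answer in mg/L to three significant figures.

2.78 mg/L

For a continuous step input, C/C₀ ≈ ½·erfc((x−vt)/(2√(Dt))).
vt = 0.708 × 20.8 = 14.7264 m and 2√(Dt) = 2√(0.0323 × 20.8) = 1.639 m.
Argument (x−vt)/(2√(Dt)) = (12.2 − 14.7264)/1.639 = -1.541; ½·erfc(-1.541) = 0.9853.
C = 2.82 × 0.9853 = 2.78 mg/L.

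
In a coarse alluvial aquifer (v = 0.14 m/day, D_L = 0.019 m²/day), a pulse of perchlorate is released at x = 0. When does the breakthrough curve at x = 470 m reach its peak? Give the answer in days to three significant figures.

For the 1D instantaneous-source solution, setting ∂C/∂t = 0 at fixed x gives v²t² + 2Dt − x² = 0, so t = (√(D² + v²x²) − D)/v².
√(D² + v²x²) = √(0.019² + 0.14² × 470²) = 65.80; v² = 0.0196.
t = (65.80 − 0.019)/0.0196 = 3360 days (vs. the pure-advection estimate x/v = 3360 d).

3360 days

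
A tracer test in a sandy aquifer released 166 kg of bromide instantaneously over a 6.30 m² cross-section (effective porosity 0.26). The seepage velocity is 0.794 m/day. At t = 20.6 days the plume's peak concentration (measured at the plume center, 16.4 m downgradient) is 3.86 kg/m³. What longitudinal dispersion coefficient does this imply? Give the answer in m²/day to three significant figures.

2.66 m²/day

At the plume center C_max = M/(n_e·A·√(4πDt)), so D = M²/(4πt·(n_e·A·C_max)²).
n_e·A·C_max = 0.26 × 6.30 × 3.86 = 6.323 kg/m.
D = 166²/(4π × 20.6 × 6.323²) = 2.66 m²/day.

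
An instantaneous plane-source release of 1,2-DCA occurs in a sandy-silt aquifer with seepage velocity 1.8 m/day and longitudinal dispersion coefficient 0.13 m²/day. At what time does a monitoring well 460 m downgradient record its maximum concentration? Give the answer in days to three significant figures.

256 days

For the 1D instantaneous-source solution, setting ∂C/∂t = 0 at fixed x gives v²t² + 2Dt − x² = 0, so t = (√(D² + v²x²) − D)/v².
√(D² + v²x²) = √(0.13² + 1.8² × 460²) = 828.0; v² = 3.24.
t = (828.0 − 0.13)/3.24 = 256 days (vs. the pure-advection estimate x/v = 256 d).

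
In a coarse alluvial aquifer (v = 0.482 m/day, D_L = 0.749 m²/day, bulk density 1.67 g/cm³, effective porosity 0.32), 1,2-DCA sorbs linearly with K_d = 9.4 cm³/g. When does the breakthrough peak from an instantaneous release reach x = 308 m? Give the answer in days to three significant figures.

31800 days

Retardation factor R = 1 + ρ_b·K_d/n = 1 + 1.67 × 9.4/0.32 = 50.06.
Sorption retards both mechanisms: v_R = v/R = 0.009628 m/day, D_R = D/R = 0.01496 m²/day.
Peak time from v_R²t² + 2D_R t − x² = 0: t = (√(D_R² + v_R²x²) − D_R)/v_R².
√(D_R² + v_R²x²) = √(0.01496² + 0.009628² × 308²) = 2.965; v_R² = 9.270e-05.
t = (2.965 − 0.01496)/9.270e-05 = 31800 days.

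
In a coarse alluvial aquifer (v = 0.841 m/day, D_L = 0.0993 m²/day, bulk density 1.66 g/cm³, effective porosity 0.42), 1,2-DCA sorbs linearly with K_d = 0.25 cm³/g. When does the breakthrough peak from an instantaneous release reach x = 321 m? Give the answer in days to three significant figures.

Retardation factor R = 1 + ρ_b·K_d/n = 1 + 1.66 × 0.25/0.42 = 1.988.
Sorption retards both mechanisms: v_R = v/R = 0.4230 m/day, D_R = D/R = 0.04995 m²/day.
Peak time from v_R²t² + 2D_R t − x² = 0: t = (√(D_R² + v_R²x²) − D_R)/v_R².
√(D_R² + v_R²x²) = √(0.04995² + 0.4230² × 321²) = 135.8; v_R² = 0.1789.
t = (135.8 − 0.04995)/0.1789 = 759 days.

759 days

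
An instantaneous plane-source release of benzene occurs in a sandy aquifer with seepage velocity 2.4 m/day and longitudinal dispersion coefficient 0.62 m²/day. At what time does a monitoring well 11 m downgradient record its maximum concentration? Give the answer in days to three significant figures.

For the 1D instantaneous-source solution, setting ∂C/∂t = 0 at fixed x gives v²t² + 2Dt − x² = 0, so t = (√(D² + v²x²) − D)/v².
√(D² + v²x²) = √(0.62² + 2.4² × 11²) = 26.41; v² = 5.76.
t = (26.41 − 0.62)/5.76 = 4.48 days (vs. the pure-advection estimate x/v = 4.58 d).

4.48 days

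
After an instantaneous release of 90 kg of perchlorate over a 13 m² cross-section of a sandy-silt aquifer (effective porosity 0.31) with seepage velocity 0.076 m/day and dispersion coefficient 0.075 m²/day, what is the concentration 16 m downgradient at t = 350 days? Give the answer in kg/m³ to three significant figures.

0.422 kg/m³

For an instantaneous plane source, C(x,t) = M/(n_e·A·√(4πDt)) · exp(−(x−vt)²/(4Dt)), with n_e·A the pore (flow) area.
Plume center vt = 0.076 × 350 = 26.6 m, so the well at 16 m is 10.6 m upgradient of the peak.
√(4πDt) = 18.16 m, giving peak height M/(n_e·A·√(4πDt)) = 90/(0.31 × 13 × 18.16) = 1.230 kg/m³.
(x−vt)²/(4Dt) = (-10.6)²/(4 × 0.075 × 350) = 1.070; exp(−1.070) = 0.3430.
C = 1.230 × 0.3430 = 0.422 kg/m³.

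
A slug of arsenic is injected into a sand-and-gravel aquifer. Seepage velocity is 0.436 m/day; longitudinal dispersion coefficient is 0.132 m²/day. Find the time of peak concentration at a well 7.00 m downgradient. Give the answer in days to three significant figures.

For the 1D instantaneous-source solution, setting ∂C/∂t = 0 at fixed x gives v²t² + 2Dt − x² = 0, so t = (√(D² + v²x²) − D)/v².
√(D² + v²x²) = √(0.132² + 0.436² × 7.00²) = 3.055; v² = 0.190096.
t = (3.055 − 0.132)/0.190096 = 15.4 days (vs. the pure-advection estimate x/v = 16.1 d).

15.4 days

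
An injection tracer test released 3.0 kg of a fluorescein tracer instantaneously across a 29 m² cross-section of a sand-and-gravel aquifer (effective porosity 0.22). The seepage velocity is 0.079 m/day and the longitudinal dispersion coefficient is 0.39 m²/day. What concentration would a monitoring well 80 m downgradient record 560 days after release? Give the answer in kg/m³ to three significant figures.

0.00208 kg/m³

For an instantaneous plane source, C(x,t) = M/(n_e·A·√(4πDt)) · exp(−(x−vt)²/(4Dt)), with n_e·A the pore (flow) area.
Plume center vt = 0.079 × 560 = 44.24 m, so the well at 80 m is 35.76 m downgradient of the peak.
√(4πDt) = 52.39 m, giving peak height M/(n_e·A·√(4πDt)) = 3.0/(0.22 × 29 × 52.39) = 0.008975 kg/m³.
(x−vt)²/(4Dt) = (35.76)²/(4 × 0.39 × 560) = 1.464; exp(−1.464) = 0.2313.
C = 0.008975 × 0.2313 = 0.00208 kg/m³.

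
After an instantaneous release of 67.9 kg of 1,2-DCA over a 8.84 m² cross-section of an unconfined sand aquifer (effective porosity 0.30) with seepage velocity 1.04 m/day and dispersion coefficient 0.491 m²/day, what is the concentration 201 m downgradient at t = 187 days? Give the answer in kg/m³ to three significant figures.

0.671 kg/m³

For an instantaneous plane source, C(x,t) = M/(n_e·A·√(4πDt)) · exp(−(x−vt)²/(4Dt)), with n_e·A the pore (flow) area.
Plume center vt = 1.04 × 187 = 194.48 m, so the well at 201 m is 6.52 m downgradient of the peak.
√(4πDt) = 33.97 m, giving peak height M/(n_e·A·√(4πDt)) = 67.9/(0.30 × 8.84 × 33.97) = 0.7537 kg/m³.
(x−vt)²/(4Dt) = (6.52)²/(4 × 0.491 × 187) = 0.1157; exp(−0.1157) = 0.8907.
C = 0.7537 × 0.8907 = 0.671 kg/m³.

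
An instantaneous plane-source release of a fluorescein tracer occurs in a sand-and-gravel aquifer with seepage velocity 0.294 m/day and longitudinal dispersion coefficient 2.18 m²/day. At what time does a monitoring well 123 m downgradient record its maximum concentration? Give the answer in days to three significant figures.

For the 1D instantaneous-source solution, setting ∂C/∂t = 0 at fixed x gives v²t² + 2Dt − x² = 0, so t = (√(D² + v²x²) − D)/v².
√(D² + v²x²) = √(2.18² + 0.294² × 123²) = 36.23; v² = 0.086436.
t = (36.23 − 2.18)/0.086436 = 394 days (vs. the pure-advection estimate x/v = 418 d).

394 days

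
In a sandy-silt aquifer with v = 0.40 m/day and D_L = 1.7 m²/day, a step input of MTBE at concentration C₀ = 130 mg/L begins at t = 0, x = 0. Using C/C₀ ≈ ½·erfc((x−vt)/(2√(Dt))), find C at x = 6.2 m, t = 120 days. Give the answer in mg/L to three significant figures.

127 mg/L

For a continuous step input, C/C₀ ≈ ½·erfc((x−vt)/(2√(Dt))).
vt = 0.40 × 120 = 48 m and 2√(Dt) = 2√(1.7 × 120) = 28.57 m.
Argument (x−vt)/(2√(Dt)) = (6.2 − 48)/28.57 = -1.463; ½·erfc(-1.463) = 0.9807.
C = 130 × 0.9807 = 127 mg/L.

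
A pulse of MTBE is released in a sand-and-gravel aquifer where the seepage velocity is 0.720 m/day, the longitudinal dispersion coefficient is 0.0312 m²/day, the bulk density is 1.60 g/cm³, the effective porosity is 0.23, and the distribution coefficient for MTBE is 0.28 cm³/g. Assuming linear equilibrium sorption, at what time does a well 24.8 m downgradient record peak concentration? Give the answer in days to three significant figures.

Retardation factor R = 1 + ρ_b·K_d/n = 1 + 1.60 × 0.28/0.23 = 2.948.
Sorption retards both mechanisms: v_R = v/R = 0.2442 m/day, D_R = D/R = 0.01058 m²/day.
Peak time from v_R²t² + 2D_R t − x² = 0: t = (√(D_R² + v_R²x²) − D_R)/v_R².
√(D_R² + v_R²x²) = √(0.01058² + 0.2442² × 24.8²) = 6.056; v_R² = 0.05963.
t = (6.056 − 0.01058)/0.05963 = 101 days.

101 days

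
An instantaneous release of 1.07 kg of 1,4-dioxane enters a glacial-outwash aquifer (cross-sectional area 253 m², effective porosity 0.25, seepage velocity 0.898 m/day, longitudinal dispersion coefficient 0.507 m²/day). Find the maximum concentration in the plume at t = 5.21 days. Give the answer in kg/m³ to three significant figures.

0.00294 kg/m³

The peak of an instantaneous 1D plume sits at x = vt; there the Gaussian factor is 1 and C_max = M/(n_e·A·√(4πDt)), where n_e·A is the pore area the mass is dissolved in.
√(4πDt) = √(4π × 0.507 × 5.21) = 5.761 m, so C_max = 1.07/(0.25 × 253 × 5.761) = 0.00294 kg/m³.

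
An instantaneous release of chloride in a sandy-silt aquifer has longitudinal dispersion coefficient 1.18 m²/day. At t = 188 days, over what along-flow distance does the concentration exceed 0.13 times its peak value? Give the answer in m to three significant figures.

85.1 m

The plume is Gaussian with σ = √(2Dt) = √(2 × 1.18 × 188) = 21.06 m.
C/C_peak = exp(−Δx²/(2σ²)) = 0.13 ⇒ Δx = σ·√(−2 ln 0.13) = 21.06 × 2.020 = 42.54 m.
Width = 2Δx = 85.1 m.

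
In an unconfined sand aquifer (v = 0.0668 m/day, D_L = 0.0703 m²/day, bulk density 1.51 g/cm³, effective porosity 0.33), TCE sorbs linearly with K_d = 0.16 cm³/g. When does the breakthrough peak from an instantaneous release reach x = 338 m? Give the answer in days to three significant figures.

Retardation factor R = 1 + ρ_b·K_d/n = 1 + 1.51 × 0.16/0.33 = 1.732.
Sorption retards both mechanisms: v_R = v/R = 0.03857 m/day, D_R = D/R = 0.04059 m²/day.
Peak time from v_R²t² + 2D_R t − x² = 0: t = (√(D_R² + v_R²x²) − D_R)/v_R².
√(D_R² + v_R²x²) = √(0.04059² + 0.03857² × 338²) = 13.04; v_R² = 0.001488.
t = (13.04 − 0.04059)/0.001488 = 8740 days.

8740 days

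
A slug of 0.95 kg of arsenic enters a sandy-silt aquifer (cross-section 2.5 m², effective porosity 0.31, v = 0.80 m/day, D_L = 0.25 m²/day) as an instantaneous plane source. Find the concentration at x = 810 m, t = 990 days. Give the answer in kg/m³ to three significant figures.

0.0158 kg/m³

For an instantaneous plane source, C(x,t) = M/(n_e·A·√(4πDt)) · exp(−(x−vt)²/(4Dt)), with n_e·A the pore (flow) area.
Plume center vt = 0.80 × 990 = 792 m, so the well at 810 m is 18 m downgradient of the peak.
√(4πDt) = 55.77 m, giving peak height M/(n_e·A·√(4πDt)) = 0.95/(0.31 × 2.5 × 55.77) = 0.02198 kg/m³.
(x−vt)²/(4Dt) = (18)²/(4 × 0.25 × 990) = 0.3273; exp(−0.3273) = 0.7209.
C = 0.02198 × 0.7209 = 0.0158 kg/m³.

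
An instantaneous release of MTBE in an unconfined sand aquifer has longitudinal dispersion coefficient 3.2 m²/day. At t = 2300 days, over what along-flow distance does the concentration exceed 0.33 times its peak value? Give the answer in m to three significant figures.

The plume is Gaussian with σ = √(2Dt) = √(2 × 3.2 × 2300) = 121.3 m.
C/C_peak = exp(−Δx²/(2σ²)) = 0.33 ⇒ Δx = σ·√(−2 ln 0.33) = 121.3 × 1.489 = 180.6 m.
Width = 2Δx = 361 m.

361 m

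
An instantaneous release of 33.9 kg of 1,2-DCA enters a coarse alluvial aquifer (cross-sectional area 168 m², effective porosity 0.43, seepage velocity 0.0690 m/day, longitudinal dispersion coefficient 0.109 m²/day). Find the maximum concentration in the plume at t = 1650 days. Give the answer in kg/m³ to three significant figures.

The peak of an instantaneous 1D plume sits at x = vt; there the Gaussian factor is 1 and C_max = M/(n_e·A·√(4πDt)), where n_e·A is the pore area the mass is dissolved in.
√(4πDt) = √(4π × 0.109 × 1650) = 47.54 m, so C_max = 33.9/(0.43 × 168 × 47.54) = 0.00987 kg/m³.

0.00987 kg/m³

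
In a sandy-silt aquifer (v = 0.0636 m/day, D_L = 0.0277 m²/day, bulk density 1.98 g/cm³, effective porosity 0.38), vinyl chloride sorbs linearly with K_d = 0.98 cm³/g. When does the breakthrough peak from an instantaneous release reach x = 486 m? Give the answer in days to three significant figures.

46600 days

Retardation factor R = 1 + ρ_b·K_d/n = 1 + 1.98 × 0.98/0.38 = 6.106.
Sorption retards both mechanisms: v_R = v/R = 0.01042 m/day, D_R = D/R = 0.004537 m²/day.
Peak time from v_R²t² + 2D_R t − x² = 0: t = (√(D_R² + v_R²x²) − D_R)/v_R².
√(D_R² + v_R²x²) = √(0.004537² + 0.01042² × 486²) = 5.064; v_R² = 0.0001086.
t = (5.064 − 0.004537)/0.0001086 = 46600 days.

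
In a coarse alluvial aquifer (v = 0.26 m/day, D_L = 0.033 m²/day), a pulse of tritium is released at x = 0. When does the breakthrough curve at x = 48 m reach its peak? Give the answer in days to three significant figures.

184 days

For the 1D instantaneous-source solution, setting ∂C/∂t = 0 at fixed x gives v²t² + 2Dt − x² = 0, so t = (√(D² + v²x²) − D)/v².
√(D² + v²x²) = √(0.033² + 0.26² × 48²) = 12.48; v² = 0.0676.
t = (12.48 − 0.033)/0.0676 = 184 days (vs. the pure-advection estimate x/v = 185 d).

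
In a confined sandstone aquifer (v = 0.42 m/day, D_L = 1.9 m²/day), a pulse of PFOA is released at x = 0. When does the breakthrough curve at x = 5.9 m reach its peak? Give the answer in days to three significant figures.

6.93 days

For the 1D instantaneous-source solution, setting ∂C/∂t = 0 at fixed x gives v²t² + 2Dt − x² = 0, so t = (√(D² + v²x²) − D)/v².
√(D² + v²x²) = √(1.9² + 0.42² × 5.9²) = 3.123; v² = 0.1764.
t = (3.123 − 1.9)/0.1764 = 6.93 days (vs. the pure-advection estimate x/v = 14.0 d).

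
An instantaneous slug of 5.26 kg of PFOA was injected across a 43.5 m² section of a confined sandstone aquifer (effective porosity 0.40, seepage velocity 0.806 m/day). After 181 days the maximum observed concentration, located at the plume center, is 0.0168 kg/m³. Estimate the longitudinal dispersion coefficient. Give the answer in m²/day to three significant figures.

At the plume center C_max = M/(n_e·A·√(4πDt)), so D = M²/(4πt·(n_e·A·C_max)²).
n_e·A·C_max = 0.40 × 43.5 × 0.0168 = 0.2923 kg/m.
D = 5.26²/(4π × 181 × 0.2923²) = 0.142 m²/day.

0.142 m²/day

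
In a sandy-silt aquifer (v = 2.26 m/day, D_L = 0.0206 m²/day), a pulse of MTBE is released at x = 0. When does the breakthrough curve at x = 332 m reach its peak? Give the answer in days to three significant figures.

For the 1D instantaneous-source solution, setting ∂C/∂t = 0 at fixed x gives v²t² + 2Dt − x² = 0, so t = (√(D² + v²x²) − D)/v².
√(D² + v²x²) = √(0.0206² + 2.26² × 332²) = 750.3; v² = 5.1076.
t = (750.3 − 0.0206)/5.1076 = 147 days (vs. the pure-advection estimate x/v = 147 d).

147 days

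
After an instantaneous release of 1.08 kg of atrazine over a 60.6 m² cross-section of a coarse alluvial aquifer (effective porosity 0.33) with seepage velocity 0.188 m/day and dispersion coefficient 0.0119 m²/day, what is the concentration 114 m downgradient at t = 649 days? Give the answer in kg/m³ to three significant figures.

0.000686 kg/m³

For an instantaneous plane source, C(x,t) = M/(n_e·A·√(4πDt)) · exp(−(x−vt)²/(4Dt)), with n_e·A the pore (flow) area.
Plume center vt = 0.188 × 649 = 122.012 m, so the well at 114 m is 8.012 m upgradient of the peak.
√(4πDt) = 9.851 m, giving peak height M/(n_e·A·√(4πDt)) = 1.08/(0.33 × 60.6 × 9.851) = 0.005482 kg/m³.
(x−vt)²/(4Dt) = (-8.012)²/(4 × 0.0119 × 649) = 2.078; exp(−2.078) = 0.1252.
C = 0.005482 × 0.1252 = 0.000686 kg/m³.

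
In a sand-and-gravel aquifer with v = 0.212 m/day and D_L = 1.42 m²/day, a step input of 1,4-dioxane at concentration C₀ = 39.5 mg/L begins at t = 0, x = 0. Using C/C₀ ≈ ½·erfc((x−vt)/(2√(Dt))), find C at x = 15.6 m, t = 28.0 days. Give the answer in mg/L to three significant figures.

5.50 mg/L

For a continuous step input, C/C₀ ≈ ½·erfc((x−vt)/(2√(Dt))).
vt = 0.212 × 28.0 = 5.936 m and 2√(Dt) = 2√(1.42 × 28.0) = 12.61 m.
Argument (x−vt)/(2√(Dt)) = (15.6 − 5.936)/12.61 = 0.7664; ½·erfc(0.7664) = 0.1392.
C = 39.5 × 0.1392 = 5.50 mg/L.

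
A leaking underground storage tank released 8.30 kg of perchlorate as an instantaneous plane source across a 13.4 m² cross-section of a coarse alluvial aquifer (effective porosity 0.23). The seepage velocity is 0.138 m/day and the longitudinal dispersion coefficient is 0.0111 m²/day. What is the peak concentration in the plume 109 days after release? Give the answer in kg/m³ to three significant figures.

The peak of an instantaneous 1D plume sits at x = vt; there the Gaussian factor is 1 and C_max = M/(n_e·A·√(4πDt)), where n_e·A is the pore area the mass is dissolved in.
√(4πDt) = √(4π × 0.0111 × 109) = 3.899 m, so C_max = 8.30/(0.23 × 13.4 × 3.899) = 0.691 kg/m³.

0.691 kg/m³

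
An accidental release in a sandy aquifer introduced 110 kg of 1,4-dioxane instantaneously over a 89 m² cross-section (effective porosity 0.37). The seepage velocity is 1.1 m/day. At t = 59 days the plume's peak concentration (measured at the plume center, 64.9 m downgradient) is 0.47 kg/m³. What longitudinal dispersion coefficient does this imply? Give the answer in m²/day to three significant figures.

At the plume center C_max = M/(n_e·A·√(4πDt)), so D = M²/(4πt·(n_e·A·C_max)²).
n_e·A·C_max = 0.37 × 89 × 0.47 = 15.48 kg/m.
D = 110²/(4π × 59 × 15.48²) = 0.0681 m²/day.

0.0681 m²/day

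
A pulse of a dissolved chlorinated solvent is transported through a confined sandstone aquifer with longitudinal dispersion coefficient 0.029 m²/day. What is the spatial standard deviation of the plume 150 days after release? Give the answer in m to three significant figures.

2.95 m

Dispersive spreading gives a Gaussian with σ² = 2Dt; advection only shifts the center.
σ = √(2 × 0.029 × 150) = 2.95 m.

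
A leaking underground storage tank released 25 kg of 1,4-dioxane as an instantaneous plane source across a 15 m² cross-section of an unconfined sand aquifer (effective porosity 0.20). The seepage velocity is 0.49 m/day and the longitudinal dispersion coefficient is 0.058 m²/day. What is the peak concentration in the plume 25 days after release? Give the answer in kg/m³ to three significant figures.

1.95 kg/m³

The peak of an instantaneous 1D plume sits at x = vt; there the Gaussian factor is 1 and C_max = M/(n_e·A·√(4πDt)), where n_e·A is the pore area the mass is dissolved in.
√(4πDt) = √(4π × 0.058 × 25) = 4.269 m, so C_max = 25/(0.20 × 15 × 4.269) = 1.95 kg/m³.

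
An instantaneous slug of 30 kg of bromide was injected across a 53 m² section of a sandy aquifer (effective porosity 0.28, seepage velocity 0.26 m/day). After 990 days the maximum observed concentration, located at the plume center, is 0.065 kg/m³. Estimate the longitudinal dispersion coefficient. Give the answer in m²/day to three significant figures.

At the plume center C_max = M/(n_e·A·√(4πDt)), so D = M²/(4πt·(n_e·A·C_max)²).
n_e·A·C_max = 0.28 × 53 × 0.065 = 0.9646 kg/m.
D = 30²/(4π × 990 × 0.9646²) = 0.0778 m²/day.

0.0778 m²/day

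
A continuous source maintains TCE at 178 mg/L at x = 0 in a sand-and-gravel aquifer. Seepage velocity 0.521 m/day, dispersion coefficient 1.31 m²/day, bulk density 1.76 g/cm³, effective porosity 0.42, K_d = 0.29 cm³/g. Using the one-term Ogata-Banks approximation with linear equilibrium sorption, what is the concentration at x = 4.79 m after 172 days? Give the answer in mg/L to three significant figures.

177 mg/L

Retardation factor R = 1 + ρ_b·K_d/n = 1 + 1.76 × 0.29/0.42 = 2.215.
Sorption retards both mechanisms: v_R = v/R = 0.2352 m/day, D_R = D/R = 0.5914 m²/day.
v_R·t = 0.2352 × 172 = 40.4544 m; 2√(D_R t) = 20.17 m; argument = (4.79 − 40.4544)/20.17 = -1.768.
C = C₀ × ½·erfc(-1.768) = 178 × 0.9938 = 177 mg/L.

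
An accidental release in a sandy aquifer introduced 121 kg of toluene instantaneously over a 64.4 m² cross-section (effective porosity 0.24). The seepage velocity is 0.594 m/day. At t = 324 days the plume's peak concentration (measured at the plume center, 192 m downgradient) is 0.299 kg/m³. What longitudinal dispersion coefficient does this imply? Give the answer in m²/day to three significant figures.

0.168 m²/day

At the plume center C_max = M/(n_e·A·√(4πDt)), so D = M²/(4πt·(n_e·A·C_max)²).
n_e·A·C_max = 0.24 × 64.4 × 0.299 = 4.621 kg/m.
D = 121²/(4π × 324 × 4.621²) = 0.168 m²/day.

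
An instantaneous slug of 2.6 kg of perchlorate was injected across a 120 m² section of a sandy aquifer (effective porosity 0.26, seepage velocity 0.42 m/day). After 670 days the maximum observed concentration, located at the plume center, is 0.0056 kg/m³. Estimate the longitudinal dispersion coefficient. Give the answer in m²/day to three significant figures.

At the plume center C_max = M/(n_e·A·√(4πDt)), so D = M²/(4πt·(n_e·A·C_max)²).
n_e·A·C_max = 0.26 × 120 × 0.0056 = 0.1747 kg/m.
D = 2.6²/(4π × 670 × 0.1747²) = 0.0263 m²/day.

0.0263 m²/day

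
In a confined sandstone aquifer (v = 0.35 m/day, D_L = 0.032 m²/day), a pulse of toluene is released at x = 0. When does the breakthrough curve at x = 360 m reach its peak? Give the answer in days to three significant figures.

For the 1D instantaneous-source solution, setting ∂C/∂t = 0 at fixed x gives v²t² + 2Dt − x² = 0, so t = (√(D² + v²x²) − D)/v².
√(D² + v²x²) = √(0.032² + 0.35² × 360²) = 126.0; v² = 0.1225.
t = (126.0 − 0.032)/0.1225 = 1030 days (vs. the pure-advection estimate x/v = 1030 d).

1030 days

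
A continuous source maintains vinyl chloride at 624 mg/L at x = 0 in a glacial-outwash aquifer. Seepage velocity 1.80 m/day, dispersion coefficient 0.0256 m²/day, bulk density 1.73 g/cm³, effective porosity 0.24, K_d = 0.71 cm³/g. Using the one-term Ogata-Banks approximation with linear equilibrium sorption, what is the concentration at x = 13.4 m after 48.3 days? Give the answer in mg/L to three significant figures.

561 mg/L

Retardation factor R = 1 + ρ_b·K_d/n = 1 + 1.73 × 0.71/0.24 = 6.118.
Sorption retards both mechanisms: v_R = v/R = 0.2942 m/day, D_R = D/R = 0.004184 m²/day.
v_R·t = 0.2942 × 48.3 = 14.20986 m; 2√(D_R t) = 0.8991 m; argument = (13.4 − 14.20986)/0.8991 = -0.9007.
C = C₀ × ½·erfc(-0.9007) = 624 × 0.8986 = 561 mg/L.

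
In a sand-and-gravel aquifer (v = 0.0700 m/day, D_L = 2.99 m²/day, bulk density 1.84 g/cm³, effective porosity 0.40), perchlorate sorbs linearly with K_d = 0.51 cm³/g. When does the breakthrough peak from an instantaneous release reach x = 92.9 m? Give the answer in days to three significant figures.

Retardation factor R = 1 + ρ_b·K_d/n = 1 + 1.84 × 0.51/0.40 = 3.346.
Sorption retards both mechanisms: v_R = v/R = 0.02092 m/day, D_R = D/R = 0.8936 m²/day.
Peak time from v_R²t² + 2D_R t − x² = 0: t = (√(D_R² + v_R²x²) − D_R)/v_R².
√(D_R² + v_R²x²) = √(0.8936² + 0.02092² × 92.9²) = 2.139; v_R² = 0.0004376.
t = (2.139 − 0.8936)/0.0004376 = 2850 days.

2850 days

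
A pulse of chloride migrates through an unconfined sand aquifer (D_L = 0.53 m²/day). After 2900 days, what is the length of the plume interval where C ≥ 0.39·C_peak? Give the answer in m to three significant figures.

152 m

The plume is Gaussian with σ = √(2Dt) = √(2 × 0.53 × 2900) = 55.44 m.
C/C_peak = exp(−Δx²/(2σ²)) = 0.39 ⇒ Δx = σ·√(−2 ln 0.39) = 55.44 × 1.372 = 76.06 m.
Width = 2Δx = 152 m.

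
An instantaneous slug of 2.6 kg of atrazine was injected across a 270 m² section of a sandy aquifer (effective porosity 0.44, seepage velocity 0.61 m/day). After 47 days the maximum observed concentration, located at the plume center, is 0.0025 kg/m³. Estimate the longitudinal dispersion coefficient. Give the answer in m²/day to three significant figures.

At the plume center C_max = M/(n_e·A·√(4πDt)), so D = M²/(4πt·(n_e·A·C_max)²).
n_e·A·C_max = 0.44 × 270 × 0.0025 = 0.2970 kg/m.
D = 2.6²/(4π × 47 × 0.2970²) = 0.130 m²/day.

0.130 m²/day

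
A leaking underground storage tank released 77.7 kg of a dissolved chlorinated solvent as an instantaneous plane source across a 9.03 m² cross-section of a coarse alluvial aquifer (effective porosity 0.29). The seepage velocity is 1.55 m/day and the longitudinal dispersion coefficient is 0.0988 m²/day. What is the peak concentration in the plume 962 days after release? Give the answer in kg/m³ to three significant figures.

The peak of an instantaneous 1D plume sits at x = vt; there the Gaussian factor is 1 and C_max = M/(n_e·A·√(4πDt)), where n_e·A is the pore area the mass is dissolved in.
√(4πDt) = √(4π × 0.0988 × 962) = 34.56 m, so C_max = 77.7/(0.29 × 9.03 × 34.56) = 0.859 kg/m³.

0.859 kg/m³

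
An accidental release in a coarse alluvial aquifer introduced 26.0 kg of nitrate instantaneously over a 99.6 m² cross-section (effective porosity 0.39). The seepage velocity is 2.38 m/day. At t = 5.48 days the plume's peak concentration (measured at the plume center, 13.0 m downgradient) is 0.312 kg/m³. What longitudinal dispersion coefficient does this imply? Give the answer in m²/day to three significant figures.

At the plume center C_max = M/(n_e·A·√(4πDt)), so D = M²/(4πt·(n_e·A·C_max)²).
n_e·A·C_max = 0.39 × 99.6 × 0.312 = 12.12 kg/m.
D = 26.0²/(4π × 5.48 × 12.12²) = 0.0668 m²/day.

0.0668 m²/day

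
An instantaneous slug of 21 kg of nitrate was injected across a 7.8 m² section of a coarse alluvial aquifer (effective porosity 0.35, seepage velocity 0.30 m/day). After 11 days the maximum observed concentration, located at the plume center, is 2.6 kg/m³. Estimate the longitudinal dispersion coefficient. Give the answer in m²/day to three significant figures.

At the plume center C_max = M/(n_e·A·√(4πDt)), so D = M²/(4πt·(n_e·A·C_max)²).
n_e·A·C_max = 0.35 × 7.8 × 2.6 = 7.098 kg/m.
D = 21²/(4π × 11 × 7.098²) = 0.0633 m²/day.

0.0633 m²/day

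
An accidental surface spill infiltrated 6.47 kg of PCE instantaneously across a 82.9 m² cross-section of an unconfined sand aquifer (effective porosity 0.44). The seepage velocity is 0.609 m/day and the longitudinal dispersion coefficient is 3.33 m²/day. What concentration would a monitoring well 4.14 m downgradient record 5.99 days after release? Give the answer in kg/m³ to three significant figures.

For an instantaneous plane source, C(x,t) = M/(n_e·A·√(4πDt)) · exp(−(x−vt)²/(4Dt)), with n_e·A the pore (flow) area.
Plume center vt = 0.609 × 5.99 = 3.64791 m, so the well at 4.14 m is 0.49209 m downgradient of the peak.
√(4πDt) = 15.83 m, giving peak height M/(n_e·A·√(4πDt)) = 6.47/(0.44 × 82.9 × 15.83) = 0.01121 kg/m³.
(x−vt)²/(4Dt) = (0.49209)²/(4 × 3.33 × 5.99) = 0.003035; exp(−0.003035) = 0.9970.
C = 0.01121 × 0.9970 = 0.0112 kg/m³.

0.0112 kg/m³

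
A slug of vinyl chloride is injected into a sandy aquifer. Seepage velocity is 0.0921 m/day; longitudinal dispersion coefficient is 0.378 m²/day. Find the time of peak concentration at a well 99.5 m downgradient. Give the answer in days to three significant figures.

For the 1D instantaneous-source solution, setting ∂C/∂t = 0 at fixed x gives v²t² + 2Dt − x² = 0, so t = (√(D² + v²x²) − D)/v².
√(D² + v²x²) = √(0.378² + 0.0921² × 99.5²) = 9.172; v² = 0.00848241.
t = (9.172 − 0.378)/0.00848241 = 1040 days (vs. the pure-advection estimate x/v = 1080 d).

1040 days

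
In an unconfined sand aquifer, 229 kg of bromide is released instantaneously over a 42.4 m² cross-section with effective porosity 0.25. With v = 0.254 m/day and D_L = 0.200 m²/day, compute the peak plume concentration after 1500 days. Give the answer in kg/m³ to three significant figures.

0.352 kg/m³

The peak of an instantaneous 1D plume sits at x = vt; there the Gaussian factor is 1 and C_max = M/(n_e·A·√(4πDt)), where n_e·A is the pore area the mass is dissolved in.
√(4πDt) = √(4π × 0.200 × 1500) = 61.40 m, so C_max = 229/(0.25 × 42.4 × 61.40) = 0.352 kg/m³.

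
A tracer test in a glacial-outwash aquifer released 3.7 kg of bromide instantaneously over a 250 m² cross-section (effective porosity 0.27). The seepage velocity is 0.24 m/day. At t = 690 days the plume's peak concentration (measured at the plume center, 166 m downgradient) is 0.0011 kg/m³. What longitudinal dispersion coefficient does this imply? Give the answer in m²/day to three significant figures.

At the plume center C_max = M/(n_e·A·√(4πDt)), so D = M²/(4πt·(n_e·A·C_max)²).
n_e·A·C_max = 0.27 × 250 × 0.0011 = 0.07425 kg/m.
D = 3.7²/(4π × 690 × 0.07425²) = 0.286 m²/day.

0.286 m²/day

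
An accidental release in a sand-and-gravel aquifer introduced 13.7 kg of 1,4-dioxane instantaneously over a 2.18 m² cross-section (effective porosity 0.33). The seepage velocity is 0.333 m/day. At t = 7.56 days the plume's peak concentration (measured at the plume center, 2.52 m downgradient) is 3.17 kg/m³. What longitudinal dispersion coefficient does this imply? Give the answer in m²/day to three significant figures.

0.380 m²/day

At the plume center C_max = M/(n_e·A·√(4πDt)), so D = M²/(4πt·(n_e·A·C_max)²).
n_e·A·C_max = 0.33 × 2.18 × 3.17 = 2.280 kg/m.
D = 13.7²/(4π × 7.56 × 2.280²) = 0.380 m²/day.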